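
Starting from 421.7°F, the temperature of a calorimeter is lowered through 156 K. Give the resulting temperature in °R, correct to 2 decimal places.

600.57°R

Initial temperature in Celsius: (421.7 - 32) × 5/9 = 216.5000°C.
The 156 K change is an interval; Kelvin and Celsius degrees are the same size, so ΔC = -156°C.
Final Celsius temperature: 216.5000 - 156.0000 = 60.5000°C.
In Rankine: 60.5000 × 1.8 + 491.67 = 600.57°R.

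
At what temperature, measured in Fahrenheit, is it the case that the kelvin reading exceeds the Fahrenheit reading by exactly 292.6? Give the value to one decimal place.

Let F be the Fahrenheit reading. The kelvin reading is K = 5/9·F + 255.372.
Require K - F = 292.6: (-4/9)·F + 255.372 = 292.6.
F = (292.6 - 255.372) / (-4/9) = -83.8.

-83.8°F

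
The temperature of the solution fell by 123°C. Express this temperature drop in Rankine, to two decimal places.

221.40°R

An interval of 1°C corresponds to 1.8°R.
123 × 1.8 = 221.40.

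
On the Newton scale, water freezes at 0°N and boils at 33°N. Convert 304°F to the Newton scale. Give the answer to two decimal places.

First in Celsius: (304 - 32) × 5/9 = 151.1111°C.
Linearly onto the Newton scale: 0 + (151.1111 / 100) × (33 - 0) = 49.87°N.

49.87°N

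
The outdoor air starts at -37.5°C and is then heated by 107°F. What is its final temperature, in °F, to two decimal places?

71.50°F

The 107°F change is an interval, so only the factor 5/9 applies: +107 × 5/9 = +59.4444°C.
Final Celsius temperature: -37.5000 + 59.4444 = 21.9444°C.
In Fahrenheit: 21.9444 × 1.8 + 32 = 71.50°F.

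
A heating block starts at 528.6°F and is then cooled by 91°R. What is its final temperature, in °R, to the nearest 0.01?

Initial temperature in Celsius: (528.6 - 32) × 5/9 = 275.8889°C.
The 91°R change is an interval, so only the factor 5/9 applies: -91 × 5/9 = -50.5556°C.
Final Celsius temperature: 275.8889 - 50.5556 = 225.3333°C.
In Rankine: 225.3333 × 1.8 + 491.67 = 897.27°R.

897.27°R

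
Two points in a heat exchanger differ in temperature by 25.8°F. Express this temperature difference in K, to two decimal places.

14.33 K

Only the scale ratio 5/9 matters for a change in temperature.
25.8 × 5/9 = 14.33.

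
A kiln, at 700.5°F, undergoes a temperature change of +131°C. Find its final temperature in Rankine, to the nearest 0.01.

Initial temperature in Celsius: (700.5 - 32) × 5/9 = 371.3889°C.
Final Celsius temperature: 371.3889 + 131.0000 = 502.3889°C.
In Rankine: 502.3889 × 1.8 + 491.67 = 1395.97°R.

1395.97°R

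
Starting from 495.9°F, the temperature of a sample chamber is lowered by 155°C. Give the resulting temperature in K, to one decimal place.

375.9 K

Initial temperature in Celsius: (495.9 - 32) × 5/9 = 257.7222°C.
Final Celsius temperature: 257.7222 - 155.0000 = 102.7222°C.
In kelvin: 102.7222 + 273.15 = 375.9 K.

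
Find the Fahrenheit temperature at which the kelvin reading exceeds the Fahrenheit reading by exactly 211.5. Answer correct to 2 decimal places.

98.71°F

Let F be the Fahrenheit reading. The kelvin reading is K = 5/9·F + 255.372.
Require K - F = 211.5: (-4/9)·F + 255.372 = 211.5.
F = (211.5 - 255.372) / (-4/9) = 98.71.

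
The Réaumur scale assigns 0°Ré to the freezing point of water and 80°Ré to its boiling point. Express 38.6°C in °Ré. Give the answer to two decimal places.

Linearly onto the Réaumur scale: 0 + (38.6000 / 100) × (80 - 0) = 30.88°Ré.

30.88°Ré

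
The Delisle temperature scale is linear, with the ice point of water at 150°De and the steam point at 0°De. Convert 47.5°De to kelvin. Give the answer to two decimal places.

Linear interpolation between the fixed points: C = (47.5 - 150) × 100 / (0 - 150) = 68.3333°C.
Then 68.3333 + 273.15 = 341.48 K.

341.48 K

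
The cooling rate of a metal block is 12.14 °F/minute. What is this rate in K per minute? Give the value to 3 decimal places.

The quantity depends on a temperature interval, so only the ratio of degree sizes applies; the offset between the scales is irrelevant.
A change of 1°F is a change of 5/9 K, so 12.14 × 5/9 = 6.744.

6.744 K/minute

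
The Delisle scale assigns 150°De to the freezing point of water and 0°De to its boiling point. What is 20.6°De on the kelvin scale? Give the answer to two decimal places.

359.42 K

Linear interpolation between the fixed points: C = (20.6 - 150) × 100 / (0 - 150) = 86.2667°C.
Then 86.2667 + 273.15 = 359.42 K.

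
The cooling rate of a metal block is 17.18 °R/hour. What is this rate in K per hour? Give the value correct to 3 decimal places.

The quantity depends on a temperature interval, so only the ratio of degree sizes applies; the offset between the scales is irrelevant.
A change of 1°R is a change of 5/9 K, so 17.18 × 5/9 = 9.544.

9.544 K/hour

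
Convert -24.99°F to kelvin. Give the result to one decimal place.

241.5 K

In Celsius: (-24.99 - 32) × 5/9 = -31.6611°C.
In kelvin: -31.6611 + 273.15 = 241.5 K.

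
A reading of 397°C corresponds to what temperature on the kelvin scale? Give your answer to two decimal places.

In kelvin: 397.0000 + 273.15 = 670.15 K.

670.15 K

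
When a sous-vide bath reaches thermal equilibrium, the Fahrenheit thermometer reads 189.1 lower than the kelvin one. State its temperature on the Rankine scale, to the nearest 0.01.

Let x be the kelvin reading; then the Fahrenheit reading is 1.8·x - 459.67.
(1.8·x - 459.67) - x = -189.1  ⇒  (0.8)·x = 270.57  ⇒  x = 338.2125 K.
In Celsius: 338.2125 - 273.15 = 65.0625°C.
In Rankine: 65.0625 × 1.8 + 491.67 = 608.78°R.

608.78°R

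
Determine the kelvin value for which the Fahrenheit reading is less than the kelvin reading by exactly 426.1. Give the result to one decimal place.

42.0 K

Let K be the kelvin reading. The Fahrenheit reading is F = 1.8·K - 459.67.
Require F - K = -426.1: (0.8)·K - 459.67 = -426.1.
K = (-426.1 + 459.67) / (0.8) = 42.0.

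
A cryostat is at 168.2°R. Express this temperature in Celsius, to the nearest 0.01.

In Celsius: (168.2 - 491.67) × 5/9 = -179.7056°C.

-179.71°C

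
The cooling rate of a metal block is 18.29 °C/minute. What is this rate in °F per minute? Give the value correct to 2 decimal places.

32.92 °F/minute

The quantity depends on a temperature interval, so only the ratio of degree sizes applies; the offset between the scales is irrelevant.
A change of 1°C is a change of 1.8°F, so 18.29 × 1.8 = 32.92.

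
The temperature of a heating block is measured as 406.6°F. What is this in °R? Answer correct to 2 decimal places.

In Celsius: (406.6 - 32) × 5/9 = 208.1111°C.
In Rankine: 208.1111 × 1.8 + 491.67 = 866.27°R.

866.27°R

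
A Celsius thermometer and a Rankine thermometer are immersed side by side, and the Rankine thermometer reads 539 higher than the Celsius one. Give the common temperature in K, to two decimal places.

Let x be the Celsius reading; then the Rankine reading is 1.8·x + 491.67.
(1.8·x + 491.67) - x = 539  ⇒  (0.8)·x = 47.33  ⇒  x = 59.1625°C.
In kelvin: 59.1625 + 273.15 = 332.31 K.

332.31 K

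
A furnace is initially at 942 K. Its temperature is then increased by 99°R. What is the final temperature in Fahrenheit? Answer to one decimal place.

1334.9°F

Initial temperature in Celsius: 942 - 273.15 = 668.8500°C.
The 99°R change is an interval, so only the factor 5/9 applies: +99 × 5/9 = +55.0000°C.
Final Celsius temperature: 668.8500 + 55.0000 = 723.8500°C.
In Fahrenheit: 723.8500 × 1.8 + 32 = 1334.9°F.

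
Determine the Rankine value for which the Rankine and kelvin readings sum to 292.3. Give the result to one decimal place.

187.9°R

Let R be the Rankine reading. The kelvin reading is K = 5/9·R.
Require R + K = 292.3: (14/9)·R = 292.3.
R = (292.3) / (14/9) = 187.9.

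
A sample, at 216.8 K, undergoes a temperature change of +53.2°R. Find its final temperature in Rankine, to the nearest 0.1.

Initial temperature in Celsius: 216.8 - 273.15 = -56.3500°C.
The 53.2°R change is an interval, so only the factor 5/9 applies: +53.2 × 5/9 = +29.5556°C.
Final Celsius temperature: -56.3500 + 29.5556 = -26.7944°C.
In Rankine: -26.7944 × 1.8 + 491.67 = 443.4°R.

443.4°R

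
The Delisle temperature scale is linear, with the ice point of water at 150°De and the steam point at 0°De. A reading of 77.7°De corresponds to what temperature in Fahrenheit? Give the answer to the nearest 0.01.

Linear interpolation between the fixed points: C = (77.7 - 150) × 100 / (0 - 150) = 48.2000°C.
Then 48.2000 × 1.8 + 32 = 118.76°F.

118.76°F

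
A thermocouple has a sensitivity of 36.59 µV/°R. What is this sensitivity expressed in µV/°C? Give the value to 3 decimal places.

65.862 µV/°C

The quantity depends on a temperature interval, so only the ratio of degree sizes applies; the offset between the scales is irrelevant.
A change of 1°C is a change of 1.8°R, so per °C the value is 36.59 × 1.8 = 65.862.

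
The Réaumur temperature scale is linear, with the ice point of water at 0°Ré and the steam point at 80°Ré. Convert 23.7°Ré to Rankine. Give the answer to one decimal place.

Linear interpolation between the fixed points: C = (23.7 - 0) × 100 / (80 - 0) = 29.6250°C.
Then 29.6250 × 1.8 + 491.67 = 545.0°R.

545.0°R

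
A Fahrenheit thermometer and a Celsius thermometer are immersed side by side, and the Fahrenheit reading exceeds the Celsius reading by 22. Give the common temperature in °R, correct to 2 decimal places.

Let x be the Fahrenheit reading; then the Celsius reading is 5/9·x - 17.7778.
(5/9·x - 17.7778) - x = -22  ⇒  (-4/9)·x = -38/9  ⇒  x = 9.5000°F.
In Celsius: (9.5 - 32) × 5/9 = -12.5000°C.
In Rankine: -12.5000 × 1.8 + 491.67 = 469.17°R.

469.17°R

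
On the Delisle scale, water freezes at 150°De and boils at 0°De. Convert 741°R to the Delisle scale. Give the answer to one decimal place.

First in Celsius: (741 - 491.67) × 5/9 = 138.5167°C.
Linearly onto the Delisle scale: 150 + (138.5167 / 100) × (0 - 150) = -57.8°De.

-57.8°De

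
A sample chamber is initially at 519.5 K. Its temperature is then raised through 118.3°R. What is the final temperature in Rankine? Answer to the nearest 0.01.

Initial temperature in Celsius: 519.5 - 273.15 = 246.3500°C.
The 118.3°R change is an interval, so only the factor 5/9 applies: +118.3 × 5/9 = +65.7222°C.
Final Celsius temperature: 246.3500 + 65.7222 = 312.0722°C.
In Rankine: 312.0722 × 1.8 + 491.67 = 1053.40°R.

1053.40°R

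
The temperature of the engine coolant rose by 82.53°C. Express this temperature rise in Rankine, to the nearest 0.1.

148.6°R

An interval of 1°C corresponds to 1.8°R.
82.53 × 1.8 = 148.6.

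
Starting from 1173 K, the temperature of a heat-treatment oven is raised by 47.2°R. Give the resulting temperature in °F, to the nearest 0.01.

Initial temperature in Celsius: 1173 - 273.15 = 899.8500°C.
The 47.2°R change is an interval, so only the factor 5/9 applies: +47.2 × 5/9 = +26.2222°C.
Final Celsius temperature: 899.8500 + 26.2222 = 926.0722°C.
In Fahrenheit: 926.0722 × 1.8 + 32 = 1698.93°F.

1698.93°F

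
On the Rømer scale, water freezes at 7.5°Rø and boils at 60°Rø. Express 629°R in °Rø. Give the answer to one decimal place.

First in Celsius: (629 - 491.67) × 5/9 = 76.2944°C.
Linearly onto the Rømer scale: 7.5 + (76.2944 / 100) × (60 - 7.5) = 47.6°Rø.

47.6°Rø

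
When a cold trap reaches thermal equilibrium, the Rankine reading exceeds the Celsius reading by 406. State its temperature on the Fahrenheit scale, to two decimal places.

Let x be the Rankine reading; then the Celsius reading is 5/9·x - 273.15.
(5/9·x - 273.15) - x = -406  ⇒  (-4/9)·x = -132.85  ⇒  x = 298.9125°R.
In Celsius: (298.9125 - 491.67) × 5/9 = -107.0875°C.
In Fahrenheit: -107.0875 × 1.8 + 32 = -160.76°F.

-160.76°F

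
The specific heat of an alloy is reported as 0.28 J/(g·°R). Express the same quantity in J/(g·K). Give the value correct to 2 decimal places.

The quantity depends on a temperature interval, so only the ratio of degree sizes applies; the offset between the scales is irrelevant.
A change of 1 K is a change of 1.8°R, so per K the value is 0.28 × 1.8 = 0.50.

0.50 J/(g·K)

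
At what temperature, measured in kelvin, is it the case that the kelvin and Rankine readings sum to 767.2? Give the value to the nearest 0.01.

Let K be the kelvin reading. The Rankine reading is R = 1.8·K.
Require K + R = 767.2: (2.8)·K = 767.2.
K = (767.2) / (2.8) = 274.00.

274.00 K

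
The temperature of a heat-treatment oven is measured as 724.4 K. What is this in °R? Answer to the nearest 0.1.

In Celsius: 724.4 - 273.15 = 451.2500°C.
In Rankine: 451.2500 × 1.8 + 491.67 = 1303.9°R.

1303.9°R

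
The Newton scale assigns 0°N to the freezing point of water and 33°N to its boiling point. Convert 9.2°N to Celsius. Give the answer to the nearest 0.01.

Linear interpolation between the fixed points: C = (9.2 - 0) × 100 / (33 - 0) = 27.8788°C.

27.88°C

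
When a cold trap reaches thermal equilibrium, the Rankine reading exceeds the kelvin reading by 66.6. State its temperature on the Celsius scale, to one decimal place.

-189.9°C

Let x be the Rankine reading; then the kelvin reading is 5/9·x.
(5/9·x) - x = -66.6  ⇒  (-4/9)·x = -66.6  ⇒  x = 149.8500°R.
In Celsius: (149.85 - 491.67) × 5/9 = -189.9°C.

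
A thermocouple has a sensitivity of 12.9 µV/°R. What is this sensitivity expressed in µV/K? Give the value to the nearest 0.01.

23.22 µV/K

Since only a temperature interval is involved, the additive offset between the scales drops out.
A change of 1 K is a change of 1.8°R, so per K the value is 12.9 × 1.8 = 23.22.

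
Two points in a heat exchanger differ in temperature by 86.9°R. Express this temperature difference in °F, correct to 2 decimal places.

86.90°F

Rankine and Fahrenheit degrees are the same size, so the interval is unchanged: 86.90.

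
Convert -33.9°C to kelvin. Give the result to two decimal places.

239.25 K

In kelvin: -33.9000 + 273.15 = 239.25 K.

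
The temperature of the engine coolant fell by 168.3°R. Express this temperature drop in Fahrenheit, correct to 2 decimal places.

168.30°F

Rankine and Fahrenheit degrees are the same size, so the interval is unchanged: 168.30.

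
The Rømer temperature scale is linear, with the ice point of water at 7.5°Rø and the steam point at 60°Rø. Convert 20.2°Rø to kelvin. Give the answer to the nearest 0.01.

297.34 K

Linear interpolation between the fixed points: C = (20.2 - 7.5) × 100 / (60 - 7.5) = 24.1905°C.
Then 24.1905 + 273.15 = 297.34 K.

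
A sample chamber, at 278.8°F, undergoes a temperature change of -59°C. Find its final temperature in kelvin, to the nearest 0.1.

351.3 K

Initial temperature in Celsius: (278.8 - 32) × 5/9 = 137.1111°C.
Final Celsius temperature: 137.1111 - 59.0000 = 78.1111°C.
In kelvin: 78.1111 + 273.15 = 351.3 K.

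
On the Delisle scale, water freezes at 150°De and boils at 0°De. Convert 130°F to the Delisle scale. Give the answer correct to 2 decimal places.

First in Celsius: (130 - 32) × 5/9 = 54.4444°C.
Linearly onto the Delisle scale: 150 + (54.4444 / 100) × (0 - 150) = 68.33°De.

68.33°De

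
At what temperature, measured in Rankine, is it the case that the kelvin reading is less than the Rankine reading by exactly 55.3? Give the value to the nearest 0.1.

Let R be the Rankine reading. The kelvin reading is K = 5/9·R.
Require K - R = -55.3: (-4/9)·R = -55.3.
R = (-55.3) / (-4/9) = 124.4.

124.4°R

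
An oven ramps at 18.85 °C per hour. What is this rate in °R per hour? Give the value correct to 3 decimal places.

Since only a temperature interval is involved, the additive offset between the scales drops out.
A change of 1°C is a change of 1.8°R, so 18.85 × 1.8 = 33.930.

33.930 °R/hour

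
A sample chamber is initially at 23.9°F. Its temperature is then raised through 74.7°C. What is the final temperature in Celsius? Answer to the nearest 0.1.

70.2°C

Initial temperature in Celsius: (23.9 - 32) × 5/9 = -4.5000°C.
Final Celsius temperature: -4.5000 + 74.7000 = 70.2000°C.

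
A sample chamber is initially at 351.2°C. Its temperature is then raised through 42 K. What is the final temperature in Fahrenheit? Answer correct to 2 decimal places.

The 42 K change is an interval; Kelvin and Celsius degrees are the same size, so ΔC = +42°C.
Final Celsius temperature: 351.2000 + 42.0000 = 393.2000°C.
In Fahrenheit: 393.2000 × 1.8 + 32 = 739.76°F.

739.76°F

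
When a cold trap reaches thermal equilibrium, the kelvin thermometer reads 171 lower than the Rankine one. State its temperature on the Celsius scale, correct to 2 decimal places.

Let x be the Rankine reading; then the kelvin reading is 5/9·x.
(5/9·x) - x = -171  ⇒  (-4/9)·x = -171  ⇒  x = 384.7500°R.
In Celsius: (384.75 - 491.67) × 5/9 = -59.40°C.

-59.40°C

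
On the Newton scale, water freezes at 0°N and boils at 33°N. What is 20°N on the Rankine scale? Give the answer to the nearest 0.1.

600.8°R

Linear interpolation between the fixed points: C = (20 - 0) × 100 / (33 - 0) = 60.6061°C.
Then 60.6061 × 1.8 + 491.67 = 600.8°R.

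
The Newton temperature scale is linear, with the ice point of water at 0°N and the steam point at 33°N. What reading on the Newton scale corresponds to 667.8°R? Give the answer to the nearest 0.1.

First in Celsius: (667.8 - 491.67) × 5/9 = 97.8500°C.
Linearly onto the Newton scale: 0 + (97.8500 / 100) × (33 - 0) = 32.3°N.

32.3°N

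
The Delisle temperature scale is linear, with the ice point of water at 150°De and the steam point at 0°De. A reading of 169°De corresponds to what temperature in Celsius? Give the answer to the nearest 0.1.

-12.7°C

Linear interpolation between the fixed points: C = (169 - 150) × 100 / (0 - 150) = -12.6667°C.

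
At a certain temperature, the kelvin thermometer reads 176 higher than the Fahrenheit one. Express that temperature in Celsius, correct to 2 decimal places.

Let x be the Fahrenheit reading; then the kelvin reading is 5/9·x + 255.372.
(5/9·x + 255.372) - x = 176  ⇒  (-4/9)·x = -79.3722  ⇒  x = 178.5875°F.
In Celsius: (178.5875 - 32) × 5/9 = 81.44°C.

81.44°C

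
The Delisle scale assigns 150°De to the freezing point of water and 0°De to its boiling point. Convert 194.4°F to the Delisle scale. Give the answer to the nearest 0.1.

14.7°De

First in Celsius: (194.4 - 32) × 5/9 = 90.2222°C.
Linearly onto the Delisle scale: 150 + (90.2222 / 100) × (0 - 150) = 14.7°De.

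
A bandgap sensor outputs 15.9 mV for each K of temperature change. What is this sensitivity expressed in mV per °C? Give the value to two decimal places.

Since only a temperature interval is involved, the additive offset between the scales drops out.
A change of 1°C is a change of 1 K, so per °C the value is 15.9 × 1 = 15.90.

15.90 mV per °C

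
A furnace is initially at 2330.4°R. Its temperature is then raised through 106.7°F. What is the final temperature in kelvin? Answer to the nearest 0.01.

Initial temperature in Celsius: (2330.4 - 491.67) × 5/9 = 1021.5167°C.
The 106.7°F change is an interval, so only the factor 5/9 applies: +106.7 × 5/9 = +59.2778°C.
Final Celsius temperature: 1021.5167 + 59.2778 = 1080.7944°C.
In kelvin: 1080.7944 + 273.15 = 1353.94 K.

1353.94 K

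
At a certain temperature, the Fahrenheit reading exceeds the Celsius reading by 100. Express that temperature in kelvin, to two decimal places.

Let x be the Fahrenheit reading; then the Celsius reading is 5/9·x - 17.7778.
(5/9·x - 17.7778) - x = -100  ⇒  (-4/9)·x = -82.2222  ⇒  x = 185.0000°F.
In Celsius: (185 - 32) × 5/9 = 85.0000°C.
In kelvin: 85.0000 + 273.15 = 358.15 K.

358.15 K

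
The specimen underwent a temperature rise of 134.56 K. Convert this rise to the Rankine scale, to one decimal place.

242.2°R

Only the scale ratio 1.8 matters for a change in temperature.
134.56 × 1.8 = 242.2.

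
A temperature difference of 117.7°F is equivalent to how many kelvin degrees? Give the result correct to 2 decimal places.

An interval of 1°F corresponds to 5/9 K.
117.7 × 5/9 = 65.39.

65.39 K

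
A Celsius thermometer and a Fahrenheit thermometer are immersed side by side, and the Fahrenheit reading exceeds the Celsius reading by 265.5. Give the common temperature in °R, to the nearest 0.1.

Let x be the Celsius reading; then the Fahrenheit reading is 1.8·x + 32.
(1.8·x + 32) - x = 265.5  ⇒  (0.8)·x = 233.5  ⇒  x = 291.8750°C.
In Rankine: 291.8750 × 1.8 + 491.67 = 1017.0°R.

1017.0°R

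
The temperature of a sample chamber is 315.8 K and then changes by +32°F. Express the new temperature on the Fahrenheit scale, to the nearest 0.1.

140.8°F

Initial temperature in Celsius: 315.8 - 273.15 = 42.6500°C.
The 32°F change is an interval, so only the factor 5/9 applies: +32 × 5/9 = +17.7778°C.
Final Celsius temperature: 42.6500 + 17.7778 = 60.4278°C.
In Fahrenheit: 60.4278 × 1.8 + 32 = 140.8°F.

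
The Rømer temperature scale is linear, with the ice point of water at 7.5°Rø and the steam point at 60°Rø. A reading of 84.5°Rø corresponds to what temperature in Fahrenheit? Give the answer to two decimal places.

296.00°F

Linear interpolation between the fixed points: C = (84.5 - 7.5) × 100 / (60 - 7.5) = 146.6667°C.
Then 146.6667 × 1.8 + 32 = 296.00°F.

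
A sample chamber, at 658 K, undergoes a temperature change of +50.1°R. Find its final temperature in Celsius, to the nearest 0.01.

412.68°C

Initial temperature in Celsius: 658 - 273.15 = 384.8500°C.
The 50.1°R change is an interval, so only the factor 5/9 applies: +50.1 × 5/9 = +27.8333°C.
Final Celsius temperature: 384.8500 + 27.8333 = 412.6833°C.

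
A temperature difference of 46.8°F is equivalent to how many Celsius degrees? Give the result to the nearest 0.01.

26.00°C

Only the scale ratio 5/9 matters for a change in temperature.
46.8 × 5/9 = 26.00.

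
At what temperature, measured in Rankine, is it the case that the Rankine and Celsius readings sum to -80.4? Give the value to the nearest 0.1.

123.9°R

Let R be the Rankine reading. The Celsius reading is C = 5/9·R - 273.15.
Require R + C = -80.4: (14/9)·R - 273.15 = -80.4.
R = (-80.4 + 273.15) / (14/9) = 123.9.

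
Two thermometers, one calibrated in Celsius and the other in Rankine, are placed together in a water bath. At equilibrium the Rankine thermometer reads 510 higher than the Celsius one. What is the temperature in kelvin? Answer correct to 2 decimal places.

Let x be the Celsius reading; then the Rankine reading is 1.8·x + 491.67.
(1.8·x + 491.67) - x = 510  ⇒  (0.8)·x = 18.33  ⇒  x = 22.9125°C.
In kelvin: 22.9125 + 273.15 = 296.06 K.

296.06 K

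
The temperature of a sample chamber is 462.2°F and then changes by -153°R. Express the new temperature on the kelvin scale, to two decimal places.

427.15 K

Initial temperature in Celsius: (462.2 - 32) × 5/9 = 239.0000°C.
The 153°R change is an interval, so only the factor 5/9 applies: -153 × 5/9 = -85.0000°C.
Final Celsius temperature: 239.0000 - 85.0000 = 154.0000°C.
In kelvin: 154.0000 + 273.15 = 427.15 K.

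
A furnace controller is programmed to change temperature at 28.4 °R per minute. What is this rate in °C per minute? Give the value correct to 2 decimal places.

15.78 °C/minute

Since only a temperature interval is involved, the additive offset between the scales drops out.
A change of 1°R is a change of 5/9°C, so 28.4 × 5/9 = 15.78.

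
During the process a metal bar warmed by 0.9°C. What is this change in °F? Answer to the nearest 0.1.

For a temperature interval the offset drops out; only the factor 1.8 applies.
0.9 × 1.8 = 1.6.

1.6°F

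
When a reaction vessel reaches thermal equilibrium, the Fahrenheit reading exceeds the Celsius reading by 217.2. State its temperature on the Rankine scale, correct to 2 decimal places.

908.37°R

Let x be the Celsius reading; then the Fahrenheit reading is 1.8·x + 32.
(1.8·x + 32) - x = 217.2  ⇒  (0.8)·x = 185.2  ⇒  x = 231.5000°C.
In Rankine: 231.5000 × 1.8 + 491.67 = 908.37°R.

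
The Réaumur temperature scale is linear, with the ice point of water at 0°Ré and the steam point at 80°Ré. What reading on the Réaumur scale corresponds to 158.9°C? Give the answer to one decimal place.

Linearly onto the Réaumur scale: 0 + (158.9000 / 100) × (80 - 0) = 127.1°Ré.

127.1°Ré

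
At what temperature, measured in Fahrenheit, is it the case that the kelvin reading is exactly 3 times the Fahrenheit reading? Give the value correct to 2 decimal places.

104.47°F

Let F be the Fahrenheit reading. The kelvin reading is K = 5/9·F + 255.372.
Require K = 3·F: 5/9·F + 255.372 = 3·F.
(-22/9)·F = -255.372  ⇒  F = 104.47.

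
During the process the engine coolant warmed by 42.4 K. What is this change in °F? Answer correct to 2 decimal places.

An interval of 1 K corresponds to 1.8°F.
42.4 × 1.8 = 76.32.

76.32°F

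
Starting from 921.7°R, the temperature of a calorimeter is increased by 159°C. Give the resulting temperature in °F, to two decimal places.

748.23°F

Initial temperature in Celsius: (921.7 - 491.67) × 5/9 = 238.9056°C.
Final Celsius temperature: 238.9056 + 159.0000 = 397.9056°C.
In Fahrenheit: 397.9056 × 1.8 + 32 = 748.23°F.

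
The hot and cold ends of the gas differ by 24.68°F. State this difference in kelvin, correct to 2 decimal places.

An interval of 1°F corresponds to 5/9 K.
24.68 × 5/9 = 13.71.

13.71 K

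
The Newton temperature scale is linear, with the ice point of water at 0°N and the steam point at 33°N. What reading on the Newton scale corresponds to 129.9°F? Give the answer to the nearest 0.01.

First in Celsius: (129.9 - 32) × 5/9 = 54.3889°C.
Linearly onto the Newton scale: 0 + (54.3889 / 100) × (33 - 0) = 17.95°N.

17.95°N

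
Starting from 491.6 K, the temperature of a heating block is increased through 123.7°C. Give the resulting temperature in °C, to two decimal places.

342.15°C

Initial temperature in Celsius: 491.6 - 273.15 = 218.4500°C.
Final Celsius temperature: 218.4500 + 123.7000 = 342.1500°C.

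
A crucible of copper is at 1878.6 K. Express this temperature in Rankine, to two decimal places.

In Celsius: 1878.6 - 273.15 = 1605.4500°C.
In Rankine: 1605.4500 × 1.8 + 491.67 = 3381.48°R.

3381.48°R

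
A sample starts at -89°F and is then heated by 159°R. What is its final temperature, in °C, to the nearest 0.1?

21.1°C

Initial temperature in Celsius: (-89 - 32) × 5/9 = -67.2222°C.
The 159°R change is an interval, so only the factor 5/9 applies: +159 × 5/9 = +88.3333°C.
Final Celsius temperature: -67.2222 + 88.3333 = 21.1111°C.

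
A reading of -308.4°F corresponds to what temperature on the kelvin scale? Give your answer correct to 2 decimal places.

84.04 K

In Celsius: (-308.4 - 32) × 5/9 = -189.1111°C.
In kelvin: -189.1111 + 273.15 = 84.04 K.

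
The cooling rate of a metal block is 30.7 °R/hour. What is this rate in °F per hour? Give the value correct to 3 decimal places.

30.700 °F/hour

The quantity depends on a temperature interval, so only the ratio of degree sizes applies; the offset between the scales is irrelevant.
A change of 1°R is a change of 1°F, so 30.7 × 1 = 30.700.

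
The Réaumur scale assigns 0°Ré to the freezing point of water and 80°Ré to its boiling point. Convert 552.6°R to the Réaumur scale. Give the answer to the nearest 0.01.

First in Celsius: (552.6 - 491.67) × 5/9 = 33.8500°C.
Linearly onto the Réaumur scale: 0 + (33.8500 / 100) × (80 - 0) = 27.08°Ré.

27.08°Ré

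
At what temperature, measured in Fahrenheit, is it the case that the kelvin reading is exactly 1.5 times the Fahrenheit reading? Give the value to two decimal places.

Let F be the Fahrenheit reading. The kelvin reading is K = 5/9·F + 255.372.
Require K = 1.5·F: 5/9·F + 255.372 = 1.5·F.
(-17/18)·F = -255.372  ⇒  F = 270.39.

270.39°F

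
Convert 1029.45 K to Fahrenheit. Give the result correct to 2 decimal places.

1393.34°F

In Celsius: 1029.45 - 273.15 = 756.3000°C.
In Fahrenheit: 756.3000 × 1.8 + 32 = 1393.34°F.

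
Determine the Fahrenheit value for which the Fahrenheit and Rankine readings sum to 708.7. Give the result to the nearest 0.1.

Let F be the Fahrenheit reading. The Rankine reading is R = 1·F + 459.67.
Require F + R = 708.7: (2)·F + 459.67 = 708.7.
F = (708.7 - 459.67) / (2) = 124.5.

124.5°F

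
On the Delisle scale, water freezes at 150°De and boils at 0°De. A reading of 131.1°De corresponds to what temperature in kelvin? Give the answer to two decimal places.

Linear interpolation between the fixed points: C = (131.1 - 150) × 100 / (0 - 150) = 12.6000°C.
Then 12.6000 + 273.15 = 285.75 K.

285.75 K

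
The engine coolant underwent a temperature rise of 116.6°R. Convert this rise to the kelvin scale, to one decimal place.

An interval of 1°R corresponds to 5/9 K.
116.6 × 5/9 = 64.8.

64.8 K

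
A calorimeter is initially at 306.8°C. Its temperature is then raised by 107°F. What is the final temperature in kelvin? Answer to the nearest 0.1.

639.4 K

The 107°F change is an interval, so only the factor 5/9 applies: +107 × 5/9 = +59.4444°C.
Final Celsius temperature: 306.8000 + 59.4444 = 366.2444°C.
In kelvin: 366.2444 + 273.15 = 639.4 K.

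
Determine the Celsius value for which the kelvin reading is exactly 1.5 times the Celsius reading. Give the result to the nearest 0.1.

Let C be the Celsius reading. The kelvin reading is K = 1·C + 273.15.
Require K = 1.5·C: 1·C + 273.15 = 1.5·C.
(-0.5)·C = -273.15  ⇒  C = 546.3.

546.3°C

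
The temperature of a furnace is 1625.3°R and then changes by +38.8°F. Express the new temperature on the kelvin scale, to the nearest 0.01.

Initial temperature in Celsius: (1625.3 - 491.67) × 5/9 = 629.7944°C.
The 38.8°F change is an interval, so only the factor 5/9 applies: +38.8 × 5/9 = +21.5556°C.
Final Celsius temperature: 629.7944 + 21.5556 = 651.3500°C.
In kelvin: 651.3500 + 273.15 = 924.50 K.

924.50 K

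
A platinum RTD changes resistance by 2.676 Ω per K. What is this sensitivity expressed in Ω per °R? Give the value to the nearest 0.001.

The quantity depends on a temperature interval, so only the ratio of degree sizes applies; the offset between the scales is irrelevant.
A change of 1°R is a change of 5/9 K, so per °R the value is 2.676 × 5/9 = 1.487.

1.487 Ω per °R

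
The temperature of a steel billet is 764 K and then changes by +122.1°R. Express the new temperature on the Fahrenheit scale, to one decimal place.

Initial temperature in Celsius: 764 - 273.15 = 490.8500°C.
The 122.1°R change is an interval, so only the factor 5/9 applies: +122.1 × 5/9 = +67.8333°C.
Final Celsius temperature: 490.8500 + 67.8333 = 558.6833°C.
In Fahrenheit: 558.6833 × 1.8 + 32 = 1037.6°F.

1037.6°F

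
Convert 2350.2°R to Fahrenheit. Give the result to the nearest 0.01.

In Celsius: (2350.2 - 491.67) × 5/9 = 1032.5167°C.
In Fahrenheit: 1032.5167 × 1.8 + 32 = 1890.53°F.

1890.53°F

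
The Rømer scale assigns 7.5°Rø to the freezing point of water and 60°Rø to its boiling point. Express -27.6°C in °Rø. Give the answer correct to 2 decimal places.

-6.99°Rø

Linearly onto the Rømer scale: 7.5 + (-27.6000 / 100) × (60 - 7.5) = -6.99°Rø.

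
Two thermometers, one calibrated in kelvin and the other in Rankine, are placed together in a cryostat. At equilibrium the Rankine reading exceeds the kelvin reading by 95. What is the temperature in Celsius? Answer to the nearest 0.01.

-154.40°C

Let x be the kelvin reading; then the Rankine reading is 1.8·x.
(1.8·x) - x = 95  ⇒  (0.8)·x = 95  ⇒  x = 118.7500 K.
In Celsius: 118.75 - 273.15 = -154.40°C.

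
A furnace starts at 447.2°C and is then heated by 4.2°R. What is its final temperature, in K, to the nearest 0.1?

722.7 K

The 4.2°R change is an interval, so only the factor 5/9 applies: +4.2 × 5/9 = +2.3333°C.
Final Celsius temperature: 447.2000 + 2.3333 = 449.5333°C.
In kelvin: 449.5333 + 273.15 = 722.7 K.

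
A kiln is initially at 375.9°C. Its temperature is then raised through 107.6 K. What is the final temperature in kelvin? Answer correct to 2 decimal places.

756.65 K

The 107.6 K change is an interval; Kelvin and Celsius degrees are the same size, so ΔC = +107.6°C.
Final Celsius temperature: 375.9000 + 107.6000 = 483.5000°C.
In kelvin: 483.5000 + 273.15 = 756.65 K.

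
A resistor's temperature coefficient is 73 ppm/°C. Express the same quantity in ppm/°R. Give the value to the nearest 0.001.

40.556 ppm/°R

Since only a temperature interval is involved, the additive offset between the scales drops out.
A change of 1°R is a change of 5/9°C, so per °R the value is 73 × 5/9 = 40.556.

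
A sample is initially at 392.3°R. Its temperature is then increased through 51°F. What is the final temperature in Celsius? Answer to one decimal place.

-26.9°C

Initial temperature in Celsius: (392.3 - 491.67) × 5/9 = -55.2056°C.
The 51°F change is an interval, so only the factor 5/9 applies: +51 × 5/9 = +28.3333°C.
Final Celsius temperature: -55.2056 + 28.3333 = -26.8722°C.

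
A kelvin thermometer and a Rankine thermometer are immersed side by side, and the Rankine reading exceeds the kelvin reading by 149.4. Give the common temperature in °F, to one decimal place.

Let x be the kelvin reading; then the Rankine reading is 1.8·x.
(1.8·x) - x = 149.4  ⇒  (0.8)·x = 149.4  ⇒  x = 186.7500 K.
In Celsius: 186.75 - 273.15 = -86.4000°C.
In Fahrenheit: -86.4000 × 1.8 + 32 = -123.5°F.

-123.5°F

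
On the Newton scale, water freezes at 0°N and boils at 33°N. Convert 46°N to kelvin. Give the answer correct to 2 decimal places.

Linear interpolation between the fixed points: C = (46 - 0) × 100 / (33 - 0) = 139.3939°C.
Then 139.3939 + 273.15 = 412.54 K.

412.54 K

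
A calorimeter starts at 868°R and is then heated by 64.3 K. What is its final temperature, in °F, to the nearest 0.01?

Initial temperature in Celsius: (868 - 491.67) × 5/9 = 209.0722°C.
The 64.3 K change is an interval; Kelvin and Celsius degrees are the same size, so ΔC = +64.3°C.
Final Celsius temperature: 209.0722 + 64.3000 = 273.3722°C.
In Fahrenheit: 273.3722 × 1.8 + 32 = 524.07°F.

524.07°F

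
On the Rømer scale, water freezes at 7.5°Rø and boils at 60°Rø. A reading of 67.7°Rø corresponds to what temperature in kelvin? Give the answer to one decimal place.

387.8 K

Linear interpolation between the fixed points: C = (67.7 - 7.5) × 100 / (60 - 7.5) = 114.6667°C.
Then 114.6667 + 273.15 = 387.8 K.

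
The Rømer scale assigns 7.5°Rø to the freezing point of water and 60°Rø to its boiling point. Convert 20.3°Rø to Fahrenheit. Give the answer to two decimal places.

75.89°F

Linear interpolation between the fixed points: C = (20.3 - 7.5) × 100 / (60 - 7.5) = 24.3810°C.
Then 24.3810 × 1.8 + 32 = 75.89°F.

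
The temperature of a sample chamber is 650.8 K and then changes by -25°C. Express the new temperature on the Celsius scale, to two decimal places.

Initial temperature in Celsius: 650.8 - 273.15 = 377.6500°C.
Final Celsius temperature: 377.6500 - 25.0000 = 352.6500°C.

352.65°C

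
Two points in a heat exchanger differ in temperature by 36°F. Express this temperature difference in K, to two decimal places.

20.00 K

An interval of 1°F corresponds to 5/9 K.
36 × 5/9 = 20.00.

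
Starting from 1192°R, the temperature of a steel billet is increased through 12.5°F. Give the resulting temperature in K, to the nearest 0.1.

669.2 K

Initial temperature in Celsius: (1192 - 491.67) × 5/9 = 389.0722°C.
The 12.5°F change is an interval, so only the factor 5/9 applies: +12.5 × 5/9 = +6.9444°C.
Final Celsius temperature: 389.0722 + 6.9444 = 396.0167°C.
In kelvin: 396.0167 + 273.15 = 669.2 K.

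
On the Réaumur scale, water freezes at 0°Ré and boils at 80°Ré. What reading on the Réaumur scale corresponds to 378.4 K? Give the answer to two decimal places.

First in Celsius: 378.4 - 273.15 = 105.2500°C.
Linearly onto the Réaumur scale: 0 + (105.2500 / 100) × (80 - 0) = 84.20°Ré.

84.20°Ré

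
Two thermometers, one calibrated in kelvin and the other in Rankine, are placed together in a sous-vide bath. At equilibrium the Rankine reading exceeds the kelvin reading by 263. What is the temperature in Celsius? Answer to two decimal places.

55.60°C

Let x be the kelvin reading; then the Rankine reading is 1.8·x.
(1.8·x) - x = 263  ⇒  (0.8)·x = 263  ⇒  x = 328.7500 K.
In Celsius: 328.75 - 273.15 = 55.60°C.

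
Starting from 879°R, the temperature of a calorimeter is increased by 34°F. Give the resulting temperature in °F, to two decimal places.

Initial temperature in Celsius: (879 - 491.67) × 5/9 = 215.1833°C.
The 34°F change is an interval, so only the factor 5/9 applies: +34 × 5/9 = +18.8889°C.
Final Celsius temperature: 215.1833 + 18.8889 = 234.0722°C.
In Fahrenheit: 234.0722 × 1.8 + 32 = 453.33°F.

453.33°F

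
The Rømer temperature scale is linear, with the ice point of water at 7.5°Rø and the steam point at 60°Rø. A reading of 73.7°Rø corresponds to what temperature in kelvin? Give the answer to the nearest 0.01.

Linear interpolation between the fixed points: C = (73.7 - 7.5) × 100 / (60 - 7.5) = 126.0952°C.
Then 126.0952 + 273.15 = 399.25 K.

399.25 K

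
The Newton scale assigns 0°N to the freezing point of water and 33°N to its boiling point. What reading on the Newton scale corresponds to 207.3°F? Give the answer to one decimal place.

32.1°N

First in Celsius: (207.3 - 32) × 5/9 = 97.3889°C.
Linearly onto the Newton scale: 0 + (97.3889 / 100) × (33 - 0) = 32.1°N.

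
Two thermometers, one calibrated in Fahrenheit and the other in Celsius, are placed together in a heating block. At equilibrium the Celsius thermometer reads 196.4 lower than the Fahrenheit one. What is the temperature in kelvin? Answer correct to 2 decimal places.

Let x be the Fahrenheit reading; then the Celsius reading is 5/9·x - 17.7778.
(5/9·x - 17.7778) - x = -196.4  ⇒  (-4/9)·x = -178.622  ⇒  x = 401.9000°F.
In Celsius: (401.9 - 32) × 5/9 = 205.5000°C.
In kelvin: 205.5000 + 273.15 = 478.65 K.

478.65 K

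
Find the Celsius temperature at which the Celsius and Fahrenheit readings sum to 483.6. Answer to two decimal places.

Let C be the Celsius reading. The Fahrenheit reading is F = 1.8·C + 32.
Require C + F = 483.6: (2.8)·C + 32 = 483.6.
C = (483.6 - 32) / (2.8) = 161.29.

161.29°C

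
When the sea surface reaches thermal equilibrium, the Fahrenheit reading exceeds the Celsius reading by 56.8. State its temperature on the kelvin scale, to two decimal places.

Let x be the Celsius reading; then the Fahrenheit reading is 1.8·x + 32.
(1.8·x + 32) - x = 56.8  ⇒  (0.8)·x = 24.8  ⇒  x = 31.0000°C.
In kelvin: 31.0000 + 273.15 = 304.15 K.

304.15 K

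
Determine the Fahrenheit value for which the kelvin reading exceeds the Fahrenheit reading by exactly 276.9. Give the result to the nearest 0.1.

Let F be the Fahrenheit reading. The kelvin reading is K = 5/9·F + 255.372.
Require K - F = 276.9: (-4/9)·F + 255.372 = 276.9.
F = (276.9 - 255.372) / (-4/9) = -48.4.

-48.4°F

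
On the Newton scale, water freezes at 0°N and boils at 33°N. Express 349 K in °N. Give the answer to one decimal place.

25.0°N

First in Celsius: 349 - 273.15 = 75.8500°C.
Linearly onto the Newton scale: 0 + (75.8500 / 100) × (33 - 0) = 25.0°N.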